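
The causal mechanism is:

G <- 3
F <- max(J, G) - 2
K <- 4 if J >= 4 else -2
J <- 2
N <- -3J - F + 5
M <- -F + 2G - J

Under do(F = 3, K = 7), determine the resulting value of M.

1

The joint intervention fixes F = 3, K = 7, removing each variable's own equation.
M = -F + 2G - J  [with F=3, G=3, J=2]  = 1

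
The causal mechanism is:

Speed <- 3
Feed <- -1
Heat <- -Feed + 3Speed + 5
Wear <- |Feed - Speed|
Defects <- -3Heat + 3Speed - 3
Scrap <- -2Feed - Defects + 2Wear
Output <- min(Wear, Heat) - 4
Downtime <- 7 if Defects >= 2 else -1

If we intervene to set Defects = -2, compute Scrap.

12

The intervention breaks the incoming arrows to Defects: Defects <- -3Heat + 3Speed - 3 no longer applies, and Defects = -2.
Wear = |Feed - Speed|  [with Feed=-1, Speed=3]  = 4
Scrap = -2Feed - Defects + 2Wear  [with Feed=-1, Defects=-2, Wear=4]  = 12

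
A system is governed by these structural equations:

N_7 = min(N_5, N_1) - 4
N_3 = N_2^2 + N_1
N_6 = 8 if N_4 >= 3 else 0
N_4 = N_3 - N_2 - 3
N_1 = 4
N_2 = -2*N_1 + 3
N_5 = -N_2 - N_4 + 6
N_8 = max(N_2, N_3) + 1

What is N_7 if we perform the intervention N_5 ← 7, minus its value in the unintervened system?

24

Under do(N_5=7), the mechanism N_5 = -N_2 - N_4 + 6 is discarded; N_5 is fixed at 7.
N_7 = min(N_5, N_1) - 4  [with N_5=7, N_1=4]  = 0
Without intervention: N_2 = -2*N_1 + 3  [with N_1=4]  = -5; N_3 = N_2^2 + N_1  [with N_2=-5, N_1=4]  = 29; N_4 = N_3 - N_2 - 3  [with N_3=29, N_2=-5]  = 31; N_5 = -N_2 - N_4 + 6  [with N_2=-5, N_4=31]  = -20; N_7 = min(N_5, N_1) - 4  [with N_5=-20, N_1=4]  = -24.
Change = 0 − (-24) = 24.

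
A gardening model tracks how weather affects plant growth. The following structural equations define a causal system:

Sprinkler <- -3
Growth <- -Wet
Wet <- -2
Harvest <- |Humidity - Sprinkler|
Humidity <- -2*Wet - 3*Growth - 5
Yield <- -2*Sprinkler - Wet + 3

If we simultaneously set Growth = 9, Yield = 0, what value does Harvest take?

25

Setting Growth = 9, Yield = 0 by intervention discards those variables' equations.
Humidity = -2*Wet - 3*Growth - 5  [with Wet=-2, Growth=9]  = -28
Harvest = |Humidity - Sprinkler|  [with Humidity=-28, Sprinkler=-3]  = 25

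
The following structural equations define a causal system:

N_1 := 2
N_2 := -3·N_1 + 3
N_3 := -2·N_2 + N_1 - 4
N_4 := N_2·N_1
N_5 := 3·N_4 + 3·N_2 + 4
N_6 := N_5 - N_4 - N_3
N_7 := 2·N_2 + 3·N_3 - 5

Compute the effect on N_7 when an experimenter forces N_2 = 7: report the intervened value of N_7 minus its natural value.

-40

Under do(N_2=7), the mechanism N_2 := -3·N_1 + 3 is discarded; N_2 is fixed at 7.
N_3 = -2·N_2 + N_1 - 4  [with N_2=7, N_1=2]  = -16
N_7 = 2·N_2 + 3·N_3 - 5  [with N_2=7, N_3=-16]  = -39
Without intervention: N_2 = -3·N_1 + 3  [with N_1=2]  = -3; N_3 = -2·N_2 + N_1 - 4  [with N_2=-3, N_1=2]  = 4; N_7 = 2·N_2 + 3·N_3 - 5  [with N_2=-3, N_3=4]  = 1.
Change = -39 − 1 = -40.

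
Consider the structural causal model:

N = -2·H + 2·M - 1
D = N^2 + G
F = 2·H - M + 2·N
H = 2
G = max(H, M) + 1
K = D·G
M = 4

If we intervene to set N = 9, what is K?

430

The intervention breaks the incoming arrows to N: N = -2·H + 2·M - 1 no longer applies, and N = 9.
G = max(H, M) + 1  [with H=2, M=4]  = 5
D = N^2 + G  [with N=9, G=5]  = 86
K = D·G  [with D=86, G=5]  = 430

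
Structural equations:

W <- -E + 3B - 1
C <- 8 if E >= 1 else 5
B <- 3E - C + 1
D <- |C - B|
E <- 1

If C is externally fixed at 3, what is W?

Under do(C=3), the mechanism C <- 8 if E >= 1 else 5 is discarded; C is fixed at 3.
B = 3E - C + 1  [with E=1, C=3]  = 1
W = -E + 3B - 1  [with E=1, B=1]  = 1

1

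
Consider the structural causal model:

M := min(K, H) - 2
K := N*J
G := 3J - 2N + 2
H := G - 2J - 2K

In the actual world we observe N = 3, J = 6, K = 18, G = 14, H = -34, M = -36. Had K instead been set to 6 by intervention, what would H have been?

-10

do(K=6) replaces the equation K := N*J with the constant K = 6.
G = 3J - 2N + 2  [with J=6, N=3]  = 14
H = G - 2J - 2K  [with G=14, J=6, K=6]  = -10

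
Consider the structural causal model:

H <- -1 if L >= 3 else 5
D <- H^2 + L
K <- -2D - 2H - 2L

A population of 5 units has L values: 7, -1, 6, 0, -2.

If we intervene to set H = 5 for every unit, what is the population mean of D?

The intervention sets H=5 in all 5 units regardless of L. Recomputing D per unit gives 32, 24, 31, 25, 23; average 27.

27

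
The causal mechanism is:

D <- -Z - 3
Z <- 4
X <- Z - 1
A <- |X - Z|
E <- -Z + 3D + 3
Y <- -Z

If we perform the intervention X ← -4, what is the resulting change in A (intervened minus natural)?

7

do(X=-4) replaces the equation X <- Z - 1 with the constant X = -4.
A = |X - Z|  [with X=-4, Z=4]  = 8
Without intervention: X = Z - 1  [with Z=4]  = 3; A = |X - Z|  [with X=3, Z=4]  = 1.
Change = 8 − 1 = 7.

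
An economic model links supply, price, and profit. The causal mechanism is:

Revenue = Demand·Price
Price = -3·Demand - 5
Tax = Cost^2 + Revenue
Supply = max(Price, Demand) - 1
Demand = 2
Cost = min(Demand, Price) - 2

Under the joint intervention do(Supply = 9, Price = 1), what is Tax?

Setting Supply = 9, Price = 1 by intervention discards those variables' equations.
Cost = min(Demand, Price) - 2  [with Demand=2, Price=1]  = -1
Revenue = Demand·Price  [with Demand=2, Price=1]  = 2
Tax = Cost^2 + Revenue  [with Cost=-1, Revenue=2]  = 3

3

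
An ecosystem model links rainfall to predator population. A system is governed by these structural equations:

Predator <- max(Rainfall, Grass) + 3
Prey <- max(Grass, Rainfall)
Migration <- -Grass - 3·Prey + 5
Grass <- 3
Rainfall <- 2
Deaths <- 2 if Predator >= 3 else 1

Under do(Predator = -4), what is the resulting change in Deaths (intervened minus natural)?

-1

Intervening sets Predator = -4 and removes its equation (Predator <- max(Rainfall, Grass) + 3).
Deaths = 2 if Predator >= 3 else 1  [with Predator=-4]  = 1
Without intervention: Predator = max(Rainfall, Grass) + 3  [with Rainfall=2, Grass=3]  = 6; Deaths = 2 if Predator >= 3 else 1  [with Predator=6]  = 2.
Change = 1 − 2 = -1.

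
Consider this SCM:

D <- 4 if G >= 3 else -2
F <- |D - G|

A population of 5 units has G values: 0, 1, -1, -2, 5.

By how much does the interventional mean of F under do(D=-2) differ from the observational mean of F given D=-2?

1.1

The intervention sets D=-2 in all 5 units regardless of G. Recomputing F per unit gives 2, 3, 1, 0, 7; average 2.6.
Observing D=-2 restricts to units where D's equation naturally yields -2: G ∈ {0, 1, -1, -2}. In that subpopulation F = 2, 3, 1, 0, mean 1.5.
Difference = 2.6 − 1.5 = 1.1.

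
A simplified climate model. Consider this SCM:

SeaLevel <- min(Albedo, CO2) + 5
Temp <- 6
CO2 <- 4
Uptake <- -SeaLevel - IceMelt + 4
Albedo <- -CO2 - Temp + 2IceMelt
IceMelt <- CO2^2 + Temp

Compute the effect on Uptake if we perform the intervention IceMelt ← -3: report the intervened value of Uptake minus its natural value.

The intervention breaks the incoming arrows to IceMelt: IceMelt <- CO2^2 + Temp no longer applies, and IceMelt = -3.
Albedo = -CO2 - Temp + 2IceMelt  [with CO2=4, Temp=6, IceMelt=-3]  = -16
SeaLevel = min(Albedo, CO2) + 5  [with Albedo=-16, CO2=4]  = -11
Uptake = -SeaLevel - IceMelt + 4  [with SeaLevel=-11, IceMelt=-3]  = 18
Without intervention: IceMelt = CO2^2 + Temp  [with CO2=4, Temp=6]  = 22; Albedo = -CO2 - Temp + 2IceMelt  [with CO2=4, Temp=6, IceMelt=22]  = 34; SeaLevel = min(Albedo, CO2) + 5  [with Albedo=34, CO2=4]  = 9; Uptake = -SeaLevel - IceMelt + 4  [with SeaLevel=9, IceMelt=22]  = -27.
Change = 18 − (-27) = 45.

45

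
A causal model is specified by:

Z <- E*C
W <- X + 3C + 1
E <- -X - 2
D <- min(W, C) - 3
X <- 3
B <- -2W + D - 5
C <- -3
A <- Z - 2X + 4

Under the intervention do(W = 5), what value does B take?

-21

do(W=5) replaces the equation W <- X + 3C + 1 with the constant W = 5.
D = min(W, C) - 3  [with W=5, C=-3]  = -6
B = -2W + D - 5  [with W=5, D=-6]  = -21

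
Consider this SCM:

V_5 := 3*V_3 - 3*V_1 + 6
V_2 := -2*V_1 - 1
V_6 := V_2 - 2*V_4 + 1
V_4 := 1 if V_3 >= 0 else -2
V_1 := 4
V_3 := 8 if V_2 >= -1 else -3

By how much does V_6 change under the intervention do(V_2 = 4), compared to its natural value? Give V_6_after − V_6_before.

Under do(V_2=4), the mechanism V_2 := -2*V_1 - 1 is discarded; V_2 is fixed at 4.
V_3 = 8 if V_2 >= -1 else -3  [with V_2=4]  = 8
V_4 = 1 if V_3 >= 0 else -2  [with V_3=8]  = 1
V_6 = V_2 - 2*V_4 + 1  [with V_2=4, V_4=1]  = 3
Without intervention: V_2 = -2*V_1 - 1  [with V_1=4]  = -9; V_3 = 8 if V_2 >= -1 else -3  [with V_2=-9]  = -3; V_4 = 1 if V_3 >= 0 else -2  [with V_3=-3]  = -2; V_6 = V_2 - 2*V_4 + 1  [with V_2=-9, V_4=-2]  = -4.
Change = 3 − (-4) = 7.

7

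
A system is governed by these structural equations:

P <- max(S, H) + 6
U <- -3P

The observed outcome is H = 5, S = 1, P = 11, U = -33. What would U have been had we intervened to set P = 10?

The intervention breaks the incoming arrows to P: P <- max(S, H) + 6 no longer applies, and P = 10.
U = -3P  [with P=10]  = -30

-30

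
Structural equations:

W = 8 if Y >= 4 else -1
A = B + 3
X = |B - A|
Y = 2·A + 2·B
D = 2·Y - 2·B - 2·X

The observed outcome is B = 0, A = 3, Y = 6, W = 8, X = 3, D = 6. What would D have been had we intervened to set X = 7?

The intervention breaks the incoming arrows to X: X = |B - A| no longer applies, and X = 7.
A = B + 3  [with B=0]  = 3
Y = 2·A + 2·B  [with A=3, B=0]  = 6
D = 2·Y - 2·B - 2·X  [with Y=6, B=0, X=7]  = -2

-2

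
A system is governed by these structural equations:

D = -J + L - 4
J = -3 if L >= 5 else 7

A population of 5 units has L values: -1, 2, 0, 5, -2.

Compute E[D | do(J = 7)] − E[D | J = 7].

The intervention sets J=7 in all 5 units regardless of L. Recomputing D per unit gives -12, -9, -11, -6, -13; average -10.2.
E[D|J=7] averages over only the 4 units with J=7 (L = -1, 2, 0, -2): D = -12, -9, -11, -13, mean -11.25.
Difference = -10.2 − (-11.25) = 1.05.

1.05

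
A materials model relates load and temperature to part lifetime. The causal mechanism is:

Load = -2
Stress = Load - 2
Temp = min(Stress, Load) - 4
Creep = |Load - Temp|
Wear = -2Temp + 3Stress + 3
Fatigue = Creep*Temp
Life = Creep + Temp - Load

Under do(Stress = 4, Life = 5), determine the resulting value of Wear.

27

Setting Stress = 4, Life = 5 by intervention discards those variables' equations.
Temp = min(Stress, Load) - 4  [with Stress=4, Load=-2]  = -6
Wear = -2Temp + 3Stress + 3  [with Temp=-6, Stress=4]  = 27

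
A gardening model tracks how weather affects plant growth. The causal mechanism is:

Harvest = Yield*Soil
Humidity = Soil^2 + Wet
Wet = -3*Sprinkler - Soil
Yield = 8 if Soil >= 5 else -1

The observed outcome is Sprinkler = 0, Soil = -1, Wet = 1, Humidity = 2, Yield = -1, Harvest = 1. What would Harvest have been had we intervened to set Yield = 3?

-3

The intervention breaks the incoming arrows to Yield: Yield = 8 if Soil >= 5 else -1 no longer applies, and Yield = 3.
Harvest = Yield*Soil  [with Yield=3, Soil=-1]  = -3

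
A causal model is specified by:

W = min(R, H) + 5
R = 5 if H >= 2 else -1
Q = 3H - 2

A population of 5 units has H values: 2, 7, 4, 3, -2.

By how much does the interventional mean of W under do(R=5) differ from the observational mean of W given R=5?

-1.1

do(R=5) breaks R's dependence on H. With R=5 fixed, W across the units is 7, 10, 9, 8, 3, mean 7.4.
Observing R=5 restricts to units where R's equation naturally yields 5: H ∈ {2, 7, 4, 3}. In that subpopulation W = 7, 10, 9, 8, mean 8.5.
Difference = 7.4 − 8.5 = -1.1.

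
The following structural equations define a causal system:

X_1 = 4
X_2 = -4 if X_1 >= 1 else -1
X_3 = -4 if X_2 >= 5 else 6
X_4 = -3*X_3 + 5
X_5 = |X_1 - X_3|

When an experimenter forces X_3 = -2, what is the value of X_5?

do(X_3=-2) replaces the equation X_3 = -4 if X_2 >= 5 else 6 with the constant X_3 = -2.
X_5 = |X_1 - X_3|  [with X_1=4, X_3=-2]  = 6

6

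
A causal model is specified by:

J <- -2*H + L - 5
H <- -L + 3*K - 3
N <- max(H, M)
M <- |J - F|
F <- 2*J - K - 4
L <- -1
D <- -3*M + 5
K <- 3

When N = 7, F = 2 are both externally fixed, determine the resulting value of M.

22

Setting N = 7, F = 2 by intervention discards those variables' equations.
H = -L + 3*K - 3  [with L=-1, K=3]  = 7
J = -2*H + L - 5  [with H=7, L=-1]  = -20
M = |J - F|  [with J=-20, F=2]  = 22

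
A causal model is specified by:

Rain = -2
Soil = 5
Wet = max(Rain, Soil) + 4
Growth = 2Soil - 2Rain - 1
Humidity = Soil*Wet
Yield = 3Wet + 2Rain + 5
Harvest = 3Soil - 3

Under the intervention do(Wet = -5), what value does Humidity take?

do(Wet=-5) replaces the equation Wet = max(Rain, Soil) + 4 with the constant Wet = -5.
Humidity = Soil*Wet  [with Soil=5, Wet=-5]  = -25

-25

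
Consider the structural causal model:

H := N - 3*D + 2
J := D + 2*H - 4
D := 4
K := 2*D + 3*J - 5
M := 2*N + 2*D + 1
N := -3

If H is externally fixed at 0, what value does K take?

do(H=0) replaces the equation H := N - 3*D + 2 with the constant H = 0.
J = D + 2*H - 4  [with D=4, H=0]  = 0
K = 2*D + 3*J - 5  [with D=4, J=0]  = 3

3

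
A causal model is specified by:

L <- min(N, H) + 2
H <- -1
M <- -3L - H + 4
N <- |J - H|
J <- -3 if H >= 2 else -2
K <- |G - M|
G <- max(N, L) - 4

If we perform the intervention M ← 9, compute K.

Under do(M=9), the mechanism M <- -3L - H + 4 is discarded; M is fixed at 9.
J = -3 if H >= 2 else -2  [with H=-1]  = -2
N = |J - H|  [with J=-2, H=-1]  = 1
L = min(N, H) + 2  [with N=1, H=-1]  = 1
G = max(N, L) - 4  [with N=1, L=1]  = -3
K = |G - M|  [with G=-3, M=9]  = 12

12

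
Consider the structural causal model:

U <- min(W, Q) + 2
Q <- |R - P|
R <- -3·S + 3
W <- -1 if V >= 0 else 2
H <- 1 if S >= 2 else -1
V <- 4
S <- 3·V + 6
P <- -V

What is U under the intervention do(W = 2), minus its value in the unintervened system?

3

The intervention breaks the incoming arrows to W: W <- -1 if V >= 0 else 2 no longer applies, and W = 2.
S = 3·V + 6  [with V=4]  = 18
P = -V  [with V=4]  = -4
R = -3·S + 3  [with S=18]  = -51
Q = |R - P|  [with R=-51, P=-4]  = 47
U = min(W, Q) + 2  [with W=2, Q=47]  = 4
Without intervention: S = 3·V + 6  [with V=4]  = 18; W = -1 if V >= 0 else 2  [with V=4]  = -1; P = -V  [with V=4]  = -4; R = -3·S + 3  [with S=18]  = -51; Q = |R - P|  [with R=-51, P=-4]  = 47; U = min(W, Q) + 2  [with W=-1, Q=47]  = 1.
Change = 4 − 1 = 3.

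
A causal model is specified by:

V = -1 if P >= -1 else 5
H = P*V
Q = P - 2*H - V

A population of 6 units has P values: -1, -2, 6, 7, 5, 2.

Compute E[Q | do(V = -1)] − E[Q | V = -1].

Under do(V=-1), V's equation is replaced by V=-1 for every unit. Per-unit Q: -2, -5, 19, 22, 16, 7. Mean = 9.5.
Observing V=-1 restricts to units where V's equation naturally yields -1: P ∈ {-1, 6, 7, 5, 2}. In that subpopulation Q = -2, 19, 22, 16, 7, mean 12.4.
Difference = 9.5 − 12.4 = -2.9.

-2.9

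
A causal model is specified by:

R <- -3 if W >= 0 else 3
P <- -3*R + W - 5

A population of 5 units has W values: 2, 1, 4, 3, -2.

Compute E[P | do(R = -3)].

5.6

Under do(R=-3), R's equation is replaced by R=-3 for every unit. Per-unit P: 6, 5, 8, 7, 2. Mean = 5.6.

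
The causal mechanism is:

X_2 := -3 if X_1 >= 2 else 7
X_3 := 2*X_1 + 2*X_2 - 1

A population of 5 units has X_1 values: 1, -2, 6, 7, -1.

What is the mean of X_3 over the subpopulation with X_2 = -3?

6

E[X_3|X_2=-3] averages over only the 2 units with X_2=-3 (X_1 = 6, 7): X_3 = 5, 7, mean 6.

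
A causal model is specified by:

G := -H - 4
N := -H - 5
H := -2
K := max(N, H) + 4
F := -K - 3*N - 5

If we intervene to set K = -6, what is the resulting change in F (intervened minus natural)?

Intervening sets K = -6 and removes its equation (K := max(N, H) + 4).
N = -H - 5  [with H=-2]  = -3
F = -K - 3*N - 5  [with K=-6, N=-3]  = 10
Without intervention: N = -H - 5  [with H=-2]  = -3; K = max(N, H) + 4  [with N=-3, H=-2]  = 2; F = -K - 3*N - 5  [with K=2, N=-3]  = 2.
Change = 10 − 2 = 8.

8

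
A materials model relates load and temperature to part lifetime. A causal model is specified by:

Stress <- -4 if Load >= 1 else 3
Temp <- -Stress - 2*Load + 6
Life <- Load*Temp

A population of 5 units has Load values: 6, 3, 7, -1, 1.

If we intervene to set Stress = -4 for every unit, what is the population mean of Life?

-6.4

Every unit gets Stress=-4 under the intervention. Life values become -12, 12, -28, -12, 8; E[Life|do(Stress=-4)] = -6.4.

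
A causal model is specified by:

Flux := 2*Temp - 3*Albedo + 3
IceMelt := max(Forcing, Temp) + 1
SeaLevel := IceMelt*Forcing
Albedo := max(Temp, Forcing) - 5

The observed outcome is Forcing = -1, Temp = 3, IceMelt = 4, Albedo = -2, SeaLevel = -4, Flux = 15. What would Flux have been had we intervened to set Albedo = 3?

0

Under do(Albedo=3), the mechanism Albedo := max(Temp, Forcing) - 5 is discarded; Albedo is fixed at 3.
Flux = 2*Temp - 3*Albedo + 3  [with Temp=3, Albedo=3]  = 0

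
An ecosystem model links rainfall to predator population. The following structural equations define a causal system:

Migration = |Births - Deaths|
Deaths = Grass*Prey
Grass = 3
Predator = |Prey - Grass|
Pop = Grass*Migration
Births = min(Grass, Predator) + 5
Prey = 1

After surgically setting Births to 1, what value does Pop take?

The intervention breaks the incoming arrows to Births: Births = min(Grass, Predator) + 5 no longer applies, and Births = 1.
Deaths = Grass*Prey  [with Grass=3, Prey=1]  = 3
Migration = |Births - Deaths|  [with Births=1, Deaths=3]  = 2
Pop = Grass*Migration  [with Grass=3, Migration=2]  = 6

6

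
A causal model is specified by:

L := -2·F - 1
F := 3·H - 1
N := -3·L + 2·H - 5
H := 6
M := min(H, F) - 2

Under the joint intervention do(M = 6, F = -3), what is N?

Setting M = 6, F = -3 by intervention discards those variables' equations.
L = -2·F - 1  [with F=-3]  = 5
N = -3·L + 2·H - 5  [with L=5, H=6]  = -8

-8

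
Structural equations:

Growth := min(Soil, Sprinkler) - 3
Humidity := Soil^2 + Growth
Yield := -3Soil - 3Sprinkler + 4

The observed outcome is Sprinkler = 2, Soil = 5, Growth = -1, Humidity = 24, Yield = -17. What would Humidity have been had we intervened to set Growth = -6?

The intervention breaks the incoming arrows to Growth: Growth := min(Soil, Sprinkler) - 3 no longer applies, and Growth = -6.
Humidity = Soil^2 + Growth  [with Soil=5, Growth=-6]  = 19

19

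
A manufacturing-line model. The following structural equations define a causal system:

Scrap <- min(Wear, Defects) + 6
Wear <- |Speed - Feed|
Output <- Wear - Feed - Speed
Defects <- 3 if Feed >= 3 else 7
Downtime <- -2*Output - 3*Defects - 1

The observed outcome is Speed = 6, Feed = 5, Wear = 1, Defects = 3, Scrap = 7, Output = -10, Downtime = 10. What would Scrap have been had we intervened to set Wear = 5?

do(Wear=5) replaces the equation Wear <- |Speed - Feed| with the constant Wear = 5.
Defects = 3 if Feed >= 3 else 7  [with Feed=5]  = 3
Scrap = min(Wear, Defects) + 6  [with Wear=5, Defects=3]  = 9

9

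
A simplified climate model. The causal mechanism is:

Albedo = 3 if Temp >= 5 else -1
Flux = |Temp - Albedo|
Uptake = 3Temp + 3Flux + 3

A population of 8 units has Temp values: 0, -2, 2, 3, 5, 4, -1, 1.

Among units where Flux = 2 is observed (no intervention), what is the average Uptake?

Conditioning on Flux=2 selects the 2 unit(s) with Temp ∈ {5, 1}. Their Uptake values: 24, 12. Mean = 18.

18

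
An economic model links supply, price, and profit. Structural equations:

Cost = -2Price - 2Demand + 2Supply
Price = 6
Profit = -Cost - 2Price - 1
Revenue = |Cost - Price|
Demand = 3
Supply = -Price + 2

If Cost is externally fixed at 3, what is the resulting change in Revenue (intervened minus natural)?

-29

Intervening sets Cost = 3 and removes its equation (Cost = -2Price - 2Demand + 2Supply).
Revenue = |Cost - Price|  [with Cost=3, Price=6]  = 3
Without intervention: Supply = -Price + 2  [with Price=6]  = -4; Cost = -2Price - 2Demand + 2Supply  [with Price=6, Demand=3, Supply=-4]  = -26; Revenue = |Cost - Price|  [with Cost=-26, Price=6]  = 32.
Change = 3 − 32 = -29.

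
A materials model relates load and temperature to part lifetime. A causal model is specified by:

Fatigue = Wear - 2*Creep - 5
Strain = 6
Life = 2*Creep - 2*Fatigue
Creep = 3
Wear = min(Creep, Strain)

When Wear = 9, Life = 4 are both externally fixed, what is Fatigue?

-2

The joint intervention fixes Wear = 9, Life = 4, removing each variable's own equation.
Fatigue = Wear - 2*Creep - 5  [with Wear=9, Creep=3]  = -2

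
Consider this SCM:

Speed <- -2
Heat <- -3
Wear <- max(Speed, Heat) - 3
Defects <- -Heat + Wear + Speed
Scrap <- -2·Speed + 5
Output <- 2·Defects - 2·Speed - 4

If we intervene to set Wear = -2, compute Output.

-2

The intervention breaks the incoming arrows to Wear: Wear <- max(Speed, Heat) - 3 no longer applies, and Wear = -2.
Defects = -Heat + Wear + Speed  [with Heat=-3, Wear=-2, Speed=-2]  = -1
Output = 2·Defects - 2·Speed - 4  [with Defects=-1, Speed=-2]  = -2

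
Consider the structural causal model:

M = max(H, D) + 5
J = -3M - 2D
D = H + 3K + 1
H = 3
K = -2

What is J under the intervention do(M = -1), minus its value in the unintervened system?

Intervening sets M = -1 and removes its equation (M = max(H, D) + 5).
D = H + 3K + 1  [with H=3, K=-2]  = -2
J = -3M - 2D  [with M=-1, D=-2]  = 7
Without intervention: D = H + 3K + 1  [with H=3, K=-2]  = -2; M = max(H, D) + 5  [with H=3, D=-2]  = 8; J = -3M - 2D  [with M=8, D=-2]  = -20.
Change = 7 − (-20) = 27.

27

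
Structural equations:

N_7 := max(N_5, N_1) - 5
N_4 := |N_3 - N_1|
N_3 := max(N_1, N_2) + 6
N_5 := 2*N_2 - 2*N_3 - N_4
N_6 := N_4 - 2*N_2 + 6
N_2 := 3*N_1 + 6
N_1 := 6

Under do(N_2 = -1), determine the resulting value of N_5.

-32

do(N_2=-1) replaces the equation N_2 := 3*N_1 + 6 with the constant N_2 = -1.
N_3 = max(N_1, N_2) + 6  [with N_1=6, N_2=-1]  = 12
N_4 = |N_3 - N_1|  [with N_3=12, N_1=6]  = 6
N_5 = 2*N_2 - 2*N_3 - N_4  [with N_2=-1, N_3=12, N_4=6]  = -32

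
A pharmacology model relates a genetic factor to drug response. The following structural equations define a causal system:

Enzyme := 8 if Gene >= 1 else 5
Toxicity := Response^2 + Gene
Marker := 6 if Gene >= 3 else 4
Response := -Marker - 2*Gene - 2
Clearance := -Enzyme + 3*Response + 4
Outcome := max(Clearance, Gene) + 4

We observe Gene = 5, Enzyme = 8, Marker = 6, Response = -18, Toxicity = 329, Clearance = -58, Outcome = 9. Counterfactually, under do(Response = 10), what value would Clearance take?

26

Under do(Response=10), the mechanism Response := -Marker - 2*Gene - 2 is discarded; Response is fixed at 10.
Enzyme = 8 if Gene >= 1 else 5  [with Gene=5]  = 8
Clearance = -Enzyme + 3*Response + 4  [with Enzyme=8, Response=10]  = 26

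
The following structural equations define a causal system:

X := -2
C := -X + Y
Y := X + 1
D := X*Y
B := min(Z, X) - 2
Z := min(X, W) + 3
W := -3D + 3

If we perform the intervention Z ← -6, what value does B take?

The intervention breaks the incoming arrows to Z: Z := min(X, W) + 3 no longer applies, and Z = -6.
B = min(Z, X) - 2  [with Z=-6, X=-2]  = -8

-8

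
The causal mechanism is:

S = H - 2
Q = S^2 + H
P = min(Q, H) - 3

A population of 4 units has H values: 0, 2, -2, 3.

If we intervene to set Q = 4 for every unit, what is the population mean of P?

-2.25

do(Q=4) breaks Q's dependence on H. With Q=4 fixed, P across the units is -3, -1, -5, 0, mean -2.25.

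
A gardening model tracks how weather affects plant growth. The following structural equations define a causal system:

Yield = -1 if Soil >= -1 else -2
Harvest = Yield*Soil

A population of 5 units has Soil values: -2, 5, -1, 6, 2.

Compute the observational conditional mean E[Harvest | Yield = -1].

-3

E[Harvest|Yield=-1] averages over only the 4 units with Yield=-1 (Soil = 5, -1, 6, 2): Harvest = -5, 1, -6, -2, mean -3.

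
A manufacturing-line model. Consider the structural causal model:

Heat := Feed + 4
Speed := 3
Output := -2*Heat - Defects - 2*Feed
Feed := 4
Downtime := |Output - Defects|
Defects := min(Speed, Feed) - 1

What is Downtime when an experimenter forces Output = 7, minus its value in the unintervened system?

The intervention breaks the incoming arrows to Output: Output := -2*Heat - Defects - 2*Feed no longer applies, and Output = 7.
Defects = min(Speed, Feed) - 1  [with Speed=3, Feed=4]  = 2
Downtime = |Output - Defects|  [with Output=7, Defects=2]  = 5
Without intervention: Heat = Feed + 4  [with Feed=4]  = 8; Defects = min(Speed, Feed) - 1  [with Speed=3, Feed=4]  = 2; Output = -2*Heat - Defects - 2*Feed  [with Heat=8, Defects=2, Feed=4]  = -26; Downtime = |Output - Defects|  [with Output=-26, Defects=2]  = 28.
Change = 5 − 28 = -23.

-23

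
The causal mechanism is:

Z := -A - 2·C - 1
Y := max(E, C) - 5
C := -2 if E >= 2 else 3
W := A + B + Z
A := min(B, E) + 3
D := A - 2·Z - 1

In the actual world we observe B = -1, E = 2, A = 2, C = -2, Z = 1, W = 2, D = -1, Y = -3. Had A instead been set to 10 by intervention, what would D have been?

23

The intervention breaks the incoming arrows to A: A := min(B, E) + 3 no longer applies, and A = 10.
C = -2 if E >= 2 else 3  [with E=2]  = -2
Z = -A - 2·C - 1  [with A=10, C=-2]  = -7
D = A - 2·Z - 1  [with A=10, Z=-7]  = 23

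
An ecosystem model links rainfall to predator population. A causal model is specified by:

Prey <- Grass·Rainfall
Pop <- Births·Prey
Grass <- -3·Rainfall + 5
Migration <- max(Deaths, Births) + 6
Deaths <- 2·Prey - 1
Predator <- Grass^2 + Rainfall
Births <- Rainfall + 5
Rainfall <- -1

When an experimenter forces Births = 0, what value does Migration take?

Under do(Births=0), the mechanism Births <- Rainfall + 5 is discarded; Births is fixed at 0.
Grass = -3·Rainfall + 5  [with Rainfall=-1]  = 8
Prey = Grass·Rainfall  [with Grass=8, Rainfall=-1]  = -8
Deaths = 2·Prey - 1  [with Prey=-8]  = -17
Migration = max(Deaths, Births) + 6  [with Deaths=-17, Births=0]  = 6

6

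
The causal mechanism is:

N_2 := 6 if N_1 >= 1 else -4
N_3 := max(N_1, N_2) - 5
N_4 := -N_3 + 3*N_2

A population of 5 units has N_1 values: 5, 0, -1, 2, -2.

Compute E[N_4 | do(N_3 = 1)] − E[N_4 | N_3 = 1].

-18

The intervention sets N_3=1 in all 5 units regardless of N_1. Recomputing N_4 per unit gives 17, -13, -13, 17, -13; average -1.
Observing N_3=1 restricts to units where N_3's equation naturally yields 1: N_1 ∈ {5, 2}. In that subpopulation N_4 = 17, 17, mean 17.
Difference = -1 − 17 = -18.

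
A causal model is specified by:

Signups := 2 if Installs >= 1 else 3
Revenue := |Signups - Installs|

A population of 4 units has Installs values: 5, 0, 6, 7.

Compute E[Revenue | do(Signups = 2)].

Every unit gets Signups=2 under the intervention. Revenue values become 3, 2, 4, 5; E[Revenue|do(Signups=2)] = 3.5.

3.5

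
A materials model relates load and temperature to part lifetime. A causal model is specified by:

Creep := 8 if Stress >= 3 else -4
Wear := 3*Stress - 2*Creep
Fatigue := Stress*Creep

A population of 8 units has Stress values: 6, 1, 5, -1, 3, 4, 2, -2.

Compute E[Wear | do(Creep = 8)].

Every unit gets Creep=8 under the intervention. Wear values become 2, -13, -1, -19, -7, -4, -10, -22; E[Wear|do(Creep=8)] = -9.25.

-9.25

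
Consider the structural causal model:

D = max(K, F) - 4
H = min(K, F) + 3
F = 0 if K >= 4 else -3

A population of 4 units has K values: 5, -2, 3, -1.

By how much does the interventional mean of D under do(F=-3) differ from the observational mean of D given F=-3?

1.25

Every unit gets F=-3 under the intervention. D values become 1, -6, -1, -5; E[D|do(F=-3)] = -2.75.
E[D|F=-3] averages over only the 3 units with F=-3 (K = -2, 3, -1): D = -6, -1, -5, mean -4.
Difference = -2.75 − (-4) = 1.25.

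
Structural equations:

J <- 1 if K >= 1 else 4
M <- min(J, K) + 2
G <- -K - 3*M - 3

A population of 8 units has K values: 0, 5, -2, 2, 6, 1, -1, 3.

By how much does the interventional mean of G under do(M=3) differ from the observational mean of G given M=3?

Under do(M=3), M's equation is replaced by M=3 for every unit. Per-unit G: -12, -17, -10, -14, -18, -13, -11, -15. Mean = -13.75.
Conditioning on M=3 selects the 5 unit(s) with K ∈ {5, 2, 6, 1, 3}. Their G values: -17, -14, -18, -13, -15. Mean = -15.4.
Difference = -13.75 − (-15.4) = 1.65.

1.65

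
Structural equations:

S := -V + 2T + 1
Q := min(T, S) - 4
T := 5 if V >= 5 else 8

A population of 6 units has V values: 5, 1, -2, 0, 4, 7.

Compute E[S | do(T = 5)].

8.5

do(T=5) breaks T's dependence on V. With T=5 fixed, S across the units is 6, 10, 13, 11, 7, 4, mean 8.5.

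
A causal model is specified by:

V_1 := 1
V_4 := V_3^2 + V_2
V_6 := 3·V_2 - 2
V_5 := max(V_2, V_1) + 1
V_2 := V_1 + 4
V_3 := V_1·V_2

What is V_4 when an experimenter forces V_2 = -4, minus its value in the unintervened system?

-18

Under do(V_2=-4), the mechanism V_2 := V_1 + 4 is discarded; V_2 is fixed at -4.
V_3 = V_1·V_2  [with V_1=1, V_2=-4]  = -4
V_4 = V_3^2 + V_2  [with V_3=-4, V_2=-4]  = 12
Without intervention: V_2 = V_1 + 4  [with V_1=1]  = 5; V_3 = V_1·V_2  [with V_1=1, V_2=5]  = 5; V_4 = V_3^2 + V_2  [with V_3=5, V_2=5]  = 30.
Change = 12 − 30 = -18.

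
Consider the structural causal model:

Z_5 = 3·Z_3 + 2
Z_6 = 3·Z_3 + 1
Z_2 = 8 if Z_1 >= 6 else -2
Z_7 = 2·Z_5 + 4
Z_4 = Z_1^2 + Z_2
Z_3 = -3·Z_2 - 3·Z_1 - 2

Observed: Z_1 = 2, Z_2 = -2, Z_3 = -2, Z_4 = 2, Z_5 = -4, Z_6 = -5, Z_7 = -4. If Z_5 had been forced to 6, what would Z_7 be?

16

Under do(Z_5=6), the mechanism Z_5 = 3·Z_3 + 2 is discarded; Z_5 is fixed at 6.
Z_7 = 2·Z_5 + 4  [with Z_5=6]  = 16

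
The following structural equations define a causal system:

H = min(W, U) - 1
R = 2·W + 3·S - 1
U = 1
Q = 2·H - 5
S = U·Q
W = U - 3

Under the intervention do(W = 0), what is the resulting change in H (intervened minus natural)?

2

The intervention breaks the incoming arrows to W: W = U - 3 no longer applies, and W = 0.
H = min(W, U) - 1  [with W=0, U=1]  = -1
Without intervention: W = U - 3  [with U=1]  = -2; H = min(W, U) - 1  [with W=-2, U=1]  = -3.
Change = -1 − (-3) = 2.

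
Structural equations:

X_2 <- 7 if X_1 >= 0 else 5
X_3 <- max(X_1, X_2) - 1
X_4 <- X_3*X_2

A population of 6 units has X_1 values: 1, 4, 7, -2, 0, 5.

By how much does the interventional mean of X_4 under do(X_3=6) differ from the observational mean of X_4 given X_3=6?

The intervention sets X_3=6 in all 6 units regardless of X_1. Recomputing X_4 per unit gives 42, 42, 42, 30, 42, 42; average 40.
E[X_4|X_3=6] averages over only the 5 units with X_3=6 (X_1 = 1, 4, 7, 0, 5): X_4 = 42, 42, 42, 42, 42, mean 42.
Difference = 40 − 42 = -2.

-2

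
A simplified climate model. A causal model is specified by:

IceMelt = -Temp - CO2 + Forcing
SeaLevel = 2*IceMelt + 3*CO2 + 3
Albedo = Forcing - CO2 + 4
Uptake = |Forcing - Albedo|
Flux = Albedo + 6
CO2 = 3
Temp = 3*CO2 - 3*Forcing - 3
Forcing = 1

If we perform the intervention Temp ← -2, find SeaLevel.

12

The intervention breaks the incoming arrows to Temp: Temp = 3*CO2 - 3*Forcing - 3 no longer applies, and Temp = -2.
IceMelt = -Temp - CO2 + Forcing  [with Temp=-2, CO2=3, Forcing=1]  = 0
SeaLevel = 2*IceMelt + 3*CO2 + 3  [with IceMelt=0, CO2=3]  = 12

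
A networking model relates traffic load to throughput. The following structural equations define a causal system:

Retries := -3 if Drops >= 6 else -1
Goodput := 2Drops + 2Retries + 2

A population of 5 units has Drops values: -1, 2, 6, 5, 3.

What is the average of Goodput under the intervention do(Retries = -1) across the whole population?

6

do(Retries=-1) breaks Retries's dependence on Drops. With Retries=-1 fixed, Goodput across the units is -2, 4, 12, 10, 6, mean 6.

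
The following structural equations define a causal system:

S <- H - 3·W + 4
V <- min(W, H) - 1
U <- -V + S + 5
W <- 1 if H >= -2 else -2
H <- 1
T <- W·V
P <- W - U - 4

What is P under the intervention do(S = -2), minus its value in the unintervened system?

4

The intervention breaks the incoming arrows to S: S <- H - 3·W + 4 no longer applies, and S = -2.
W = 1 if H >= -2 else -2  [with H=1]  = 1
V = min(W, H) - 1  [with W=1, H=1]  = 0
U = -V + S + 5  [with V=0, S=-2]  = 3
P = W - U - 4  [with W=1, U=3]  = -6
Without intervention: W = 1 if H >= -2 else -2  [with H=1]  = 1; S = H - 3·W + 4  [with H=1, W=1]  = 2; V = min(W, H) - 1  [with W=1, H=1]  = 0; U = -V + S + 5  [with V=0, S=2]  = 7; P = W - U - 4  [with W=1, U=7]  = -10.
Change = -6 − (-10) = 4.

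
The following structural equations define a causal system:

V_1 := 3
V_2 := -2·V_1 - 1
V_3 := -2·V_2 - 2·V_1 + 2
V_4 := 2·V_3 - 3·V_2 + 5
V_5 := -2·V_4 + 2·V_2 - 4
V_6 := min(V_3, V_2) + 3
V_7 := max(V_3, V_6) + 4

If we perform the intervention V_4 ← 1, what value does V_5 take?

Intervening sets V_4 = 1 and removes its equation (V_4 := 2·V_3 - 3·V_2 + 5).
V_2 = -2·V_1 - 1  [with V_1=3]  = -7
V_5 = -2·V_4 + 2·V_2 - 4  [with V_4=1, V_2=-7]  = -20

-20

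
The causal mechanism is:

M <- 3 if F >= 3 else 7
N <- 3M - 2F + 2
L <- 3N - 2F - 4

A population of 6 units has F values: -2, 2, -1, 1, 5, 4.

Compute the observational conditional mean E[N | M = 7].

Conditioning on M=7 selects the 4 unit(s) with F ∈ {-2, 2, -1, 1}. Their N values: 27, 19, 25, 21. Mean = 23.

23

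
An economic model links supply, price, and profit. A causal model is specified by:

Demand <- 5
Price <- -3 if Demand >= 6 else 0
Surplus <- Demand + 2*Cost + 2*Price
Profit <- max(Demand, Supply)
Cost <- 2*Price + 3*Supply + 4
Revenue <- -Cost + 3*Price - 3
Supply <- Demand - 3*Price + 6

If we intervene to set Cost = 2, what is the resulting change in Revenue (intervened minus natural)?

Intervening sets Cost = 2 and removes its equation (Cost <- 2*Price + 3*Supply + 4).
Price = -3 if Demand >= 6 else 0  [with Demand=5]  = 0
Revenue = -Cost + 3*Price - 3  [with Cost=2, Price=0]  = -5
Without intervention: Price = -3 if Demand >= 6 else 0  [with Demand=5]  = 0; Supply = Demand - 3*Price + 6  [with Demand=5, Price=0]  = 11; Cost = 2*Price + 3*Supply + 4  [with Price=0, Supply=11]  = 37; Revenue = -Cost + 3*Price - 3  [with Cost=37, Price=0]  = -40.
Change = -5 − (-40) = 35.

35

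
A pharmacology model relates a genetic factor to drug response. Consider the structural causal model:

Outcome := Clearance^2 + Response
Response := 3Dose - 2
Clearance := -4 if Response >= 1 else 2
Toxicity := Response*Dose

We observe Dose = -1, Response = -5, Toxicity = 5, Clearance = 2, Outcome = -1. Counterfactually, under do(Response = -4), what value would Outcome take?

0

do(Response=-4) replaces the equation Response := 3Dose - 2 with the constant Response = -4.
Clearance = -4 if Response >= 1 else 2  [with Response=-4]  = 2
Outcome = Clearance^2 + Response  [with Clearance=2, Response=-4]  = 0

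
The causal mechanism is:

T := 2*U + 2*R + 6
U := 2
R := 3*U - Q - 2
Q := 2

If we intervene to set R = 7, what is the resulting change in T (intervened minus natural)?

The intervention breaks the incoming arrows to R: R := 3*U - Q - 2 no longer applies, and R = 7.
T = 2*U + 2*R + 6  [with U=2, R=7]  = 24
Without intervention: R = 3*U - Q - 2  [with U=2, Q=2]  = 2; T = 2*U + 2*R + 6  [with U=2, R=2]  = 14.
Change = 24 − 14 = 10.

10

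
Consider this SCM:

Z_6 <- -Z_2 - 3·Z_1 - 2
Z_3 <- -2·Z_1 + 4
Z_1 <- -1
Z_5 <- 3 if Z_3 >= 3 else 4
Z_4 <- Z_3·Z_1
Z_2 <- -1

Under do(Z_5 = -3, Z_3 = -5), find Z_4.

Under do(Z_5 = -3, Z_3 = -5), each intervened variable's structural equation is replaced by its fixed value.
Z_4 = Z_3·Z_1  [with Z_3=-5, Z_1=-1]  = 5

5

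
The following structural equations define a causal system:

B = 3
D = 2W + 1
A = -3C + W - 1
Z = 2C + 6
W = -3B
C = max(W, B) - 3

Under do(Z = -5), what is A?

Under do(Z=-5), the mechanism Z = 2C + 6 is discarded; Z is fixed at -5.
Since A is not a descendant of the intervened variable, it is unaffected.
W = -3B  [with B=3]  = -9
C = max(W, B) - 3  [with W=-9, B=3]  = 0
A = -3C + W - 1  [with C=0, W=-9]  = -10

-10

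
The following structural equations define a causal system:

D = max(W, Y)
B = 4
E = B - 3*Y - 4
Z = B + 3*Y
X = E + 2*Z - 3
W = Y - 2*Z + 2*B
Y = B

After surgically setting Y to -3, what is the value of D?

15

Under do(Y=-3), the mechanism Y = B is discarded; Y is fixed at -3.
Z = B + 3*Y  [with B=4, Y=-3]  = -5
W = Y - 2*Z + 2*B  [with Y=-3, Z=-5, B=4]  = 15
D = max(W, Y)  [with W=15, Y=-3]  = 15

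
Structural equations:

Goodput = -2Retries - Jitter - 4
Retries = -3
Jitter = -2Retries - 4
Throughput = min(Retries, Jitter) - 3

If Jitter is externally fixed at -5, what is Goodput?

Under do(Jitter=-5), the mechanism Jitter = -2Retries - 4 is discarded; Jitter is fixed at -5.
Goodput = -2Retries - Jitter - 4  [with Retries=-3, Jitter=-5]  = 7

7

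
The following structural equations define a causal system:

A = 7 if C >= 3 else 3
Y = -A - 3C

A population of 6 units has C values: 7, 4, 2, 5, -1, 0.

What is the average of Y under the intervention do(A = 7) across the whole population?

The intervention sets A=7 in all 6 units regardless of C. Recomputing Y per unit gives -28, -19, -13, -22, -4, -7; average -15.5.

-15.5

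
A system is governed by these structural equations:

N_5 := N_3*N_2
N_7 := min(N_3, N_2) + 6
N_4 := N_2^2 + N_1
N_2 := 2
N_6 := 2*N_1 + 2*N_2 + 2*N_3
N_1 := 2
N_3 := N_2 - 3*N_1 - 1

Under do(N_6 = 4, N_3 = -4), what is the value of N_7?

Under do(N_6 = 4, N_3 = -4), each intervened variable's structural equation is replaced by its fixed value.
N_7 = min(N_3, N_2) + 6  [with N_3=-4, N_2=2]  = 2

2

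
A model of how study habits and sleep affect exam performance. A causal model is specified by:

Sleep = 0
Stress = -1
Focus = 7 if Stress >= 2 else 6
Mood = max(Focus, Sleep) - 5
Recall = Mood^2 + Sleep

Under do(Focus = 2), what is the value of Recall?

9

do(Focus=2) replaces the equation Focus = 7 if Stress >= 2 else 6 with the constant Focus = 2.
Mood = max(Focus, Sleep) - 5  [with Focus=2, Sleep=0]  = -3
Recall = Mood^2 + Sleep  [with Mood=-3, Sleep=0]  = 9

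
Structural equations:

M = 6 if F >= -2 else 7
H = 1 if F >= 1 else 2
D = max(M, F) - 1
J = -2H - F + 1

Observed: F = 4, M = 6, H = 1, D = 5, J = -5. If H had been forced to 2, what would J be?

-7

do(H=2) replaces the equation H = 1 if F >= 1 else 2 with the constant H = 2.
J = -2H - F + 1  [with H=2, F=4]  = -7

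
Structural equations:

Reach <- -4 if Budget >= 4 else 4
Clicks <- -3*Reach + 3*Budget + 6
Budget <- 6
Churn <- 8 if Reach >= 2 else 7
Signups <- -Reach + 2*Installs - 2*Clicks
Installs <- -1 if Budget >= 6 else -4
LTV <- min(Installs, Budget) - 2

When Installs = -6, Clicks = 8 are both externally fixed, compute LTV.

-8

The joint intervention fixes Installs = -6, Clicks = 8, removing each variable's own equation.
LTV = min(Installs, Budget) - 2  [with Installs=-6, Budget=6]  = -8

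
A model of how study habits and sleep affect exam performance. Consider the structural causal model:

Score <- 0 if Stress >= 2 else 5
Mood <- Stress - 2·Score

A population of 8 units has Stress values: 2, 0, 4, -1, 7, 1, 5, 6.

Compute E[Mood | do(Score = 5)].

The intervention sets Score=5 in all 8 units regardless of Stress. Recomputing Mood per unit gives -8, -10, -6, -11, -3, -9, -5, -4; average -7.

-7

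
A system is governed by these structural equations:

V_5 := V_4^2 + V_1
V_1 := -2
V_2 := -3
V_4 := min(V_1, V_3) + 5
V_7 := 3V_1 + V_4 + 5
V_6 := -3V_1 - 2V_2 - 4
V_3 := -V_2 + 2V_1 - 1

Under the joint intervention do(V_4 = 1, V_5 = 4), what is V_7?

Under do(V_4 = 1, V_5 = 4), each intervened variable's structural equation is replaced by its fixed value.
V_7 = 3V_1 + V_4 + 5  [with V_1=-2, V_4=1]  = 0

0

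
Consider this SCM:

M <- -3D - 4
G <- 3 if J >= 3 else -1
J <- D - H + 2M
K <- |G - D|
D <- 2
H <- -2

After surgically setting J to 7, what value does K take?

Under do(J=7), the mechanism J <- D - H + 2M is discarded; J is fixed at 7.
G = 3 if J >= 3 else -1  [with J=7]  = 3
K = |G - D|  [with G=3, D=2]  = 1

1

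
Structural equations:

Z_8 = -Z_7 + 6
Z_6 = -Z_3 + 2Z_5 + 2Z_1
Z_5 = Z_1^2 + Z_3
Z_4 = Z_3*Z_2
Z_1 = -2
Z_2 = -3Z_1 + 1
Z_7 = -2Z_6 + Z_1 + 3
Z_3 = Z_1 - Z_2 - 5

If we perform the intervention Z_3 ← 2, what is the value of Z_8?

17

The intervention breaks the incoming arrows to Z_3: Z_3 = Z_1 - Z_2 - 5 no longer applies, and Z_3 = 2.
Z_5 = Z_1^2 + Z_3  [with Z_1=-2, Z_3=2]  = 6
Z_6 = -Z_3 + 2Z_5 + 2Z_1  [with Z_3=2, Z_5=6, Z_1=-2]  = 6
Z_7 = -2Z_6 + Z_1 + 3  [with Z_6=6, Z_1=-2]  = -11
Z_8 = -Z_7 + 6  [with Z_7=-11]  = 17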